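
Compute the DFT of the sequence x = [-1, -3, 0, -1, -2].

X[k] = Σ(n=0 to 4) x[n] · ω_5^(nk)
where ω_5 = e^(-2πi/5)

Computing each X[k]:
X[0] = -7
X[1] = -1.7361+0.3633i
X[2] = 2.7361+1.5388i
X[3] = 2.7361-1.5388i
X[4] = -1.7361-0.3633i

X = [-7, -1.7361+0.3633i, 2.7361+1.5388i, 2.7361-1.5388i, -1.7361-0.3633i]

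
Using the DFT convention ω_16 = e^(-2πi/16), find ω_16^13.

ω_16^13 = e^(-2πi·13/16)
= cos(-2π·13/16) + i·sin(-2π·13/16)
= cos(-26π/16) + i·sin(-26π/16)

ω_16^13 = cos(-26π/16) + i·sin(-26π/16) = 0.3827+0.9239i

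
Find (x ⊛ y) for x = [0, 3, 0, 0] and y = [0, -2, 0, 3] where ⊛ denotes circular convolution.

(x ⊛ y)[n] = Σ(m=0 to 3) x[m] · y[(n-m) mod 4]

Computing each output sample:
(x ⊛ y)[0] = 9
(x ⊛ y)[1] = 0
(x ⊛ y)[2] = -6
(x ⊛ y)[3] = 0

x ⊛ y = [9, 0, -6, 0]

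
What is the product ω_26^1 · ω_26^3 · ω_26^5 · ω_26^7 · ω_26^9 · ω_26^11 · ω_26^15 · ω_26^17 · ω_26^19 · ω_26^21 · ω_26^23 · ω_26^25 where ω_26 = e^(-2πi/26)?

The primitive 26th roots of unity are ω_26^k for k coprime to 26: k ∈ {1, 3, 5, 7, 9, 11, 15, 17, 19, 21, 23, 25}
Their product equals the constant term of the cyclotomic polynomial Φ_26(x) up to sign.
For n ≥ 3, the product of all primitive nth roots of unity is 1. (For n=1 it is 1; for n=2 it is -1.)

1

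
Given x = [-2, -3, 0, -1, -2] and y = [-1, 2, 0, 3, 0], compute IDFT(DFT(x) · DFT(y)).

(x ⊛ y)[n] = Σ(m=0 to 4) x[m] · y[(n-m) mod 5]

Computing each output sample:
(x ⊛ y)[0] = -2
(x ⊛ y)[1] = -4
(x ⊛ y)[2] = -12
(x ⊛ y)[3] = -5
(x ⊛ y)[4] = -9

x ⊛ y = [-2, -4, -12, -5, -9]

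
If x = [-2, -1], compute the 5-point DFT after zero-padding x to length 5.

Original 2-point DFT: [-3, -1]
Zero-padded 5-point DFT provides frequency interpolation.

DFT_5([x, 0, ...]) = [-3, -2.3090+0.9511i, -1.1910+0.5878i, -1.1910-0.5878i, -2.3090-0.9511i]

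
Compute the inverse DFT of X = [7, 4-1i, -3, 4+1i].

x[n] = (1/4) Σ(k=0 to 3) X[k] · e^(2πikn/4)

Computing each x[n]:
x[0] = 3
x[1] = 3
x[2] = -1
x[3] = 2

x = [3, 3, -1, 2]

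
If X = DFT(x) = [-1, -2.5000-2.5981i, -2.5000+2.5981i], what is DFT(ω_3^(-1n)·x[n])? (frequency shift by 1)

Modulation property: DFT(ω_3^(-1n)·x[n]) = X[(k-1) mod 3], so circularly shift X by 1 positions.

X[k-1] = [-2.5000+2.5981i, -1, -2.5000-2.5981i]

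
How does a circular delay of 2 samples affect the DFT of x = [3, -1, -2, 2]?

Time shift by 2: X_shifted[k] = ω_4^(2k) · X[k]
Shifted x = [-2, 2, 3, -1]

DFT(x[n-2]) = [2, -5-3i, 0, -5+3i]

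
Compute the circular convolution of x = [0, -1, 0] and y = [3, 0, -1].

(x ⊛ y)[n] = Σ(m=0 to 2) x[m] · y[(n-m) mod 3]

Computing each output sample:
(x ⊛ y)[0] = 1
(x ⊛ y)[1] = -3
(x ⊛ y)[2] = 0

x ⊛ y = [1, -3, 0]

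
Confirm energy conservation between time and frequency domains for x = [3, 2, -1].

Time domain:
Σ|x[n]|² = |3|² + |2|² + |-1|² = 14.0000

Frequency domain:
(1/3)Σ|X[k]|² = (1/3)(|4|² + |2.5000-2.5981i|² + |2.5000+2.5981i|²) = (1/3)·42.0000 = 14.0000

Both sides agree, confirming Parseval's theorem.

Σ|x[n]|² = (1/N)Σ|X[k]|² = 14.0000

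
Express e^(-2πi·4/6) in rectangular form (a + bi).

ω_6^4 = e^(-2πi·4/6)
= cos(-2π·4/6) + i·sin(-2π·4/6)
= cos(-8π/6) + i·sin(-8π/6)

ω_6^4 = cos(-8π/6) + i·sin(-8π/6) = -0.5000+0.8660i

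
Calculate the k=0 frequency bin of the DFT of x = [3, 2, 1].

X[0] = Σ(n=0 to 2) x[n] · ω_3^0 = Σ x[n]
= (3) + (2) + (1)

X[0] = 6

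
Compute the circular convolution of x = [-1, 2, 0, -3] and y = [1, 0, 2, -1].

(x ⊛ y)[n] = Σ(m=0 to 3) x[m] · y[(n-m) mod 4]

Computing each output sample:
(x ⊛ y)[0] = -3
(x ⊛ y)[1] = -4
(x ⊛ y)[2] = 1
(x ⊛ y)[3] = 2

x ⊛ y = [-3, -4, 1, 2]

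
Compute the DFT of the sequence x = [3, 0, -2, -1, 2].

X[k] = Σ(n=0 to 4) x[n] · ω_5^(nk)
where ω_5 = e^(-2πi/5)

Computing each X[k]:
X[0] = 2
X[1] = 6.0451+2.4899i
X[2] = 0.4549+0.2245i
X[3] = 0.4549-0.2245i
X[4] = 6.0451-2.4899i

X = [2, 6.0451+2.4899i, 0.4549+0.2245i, 0.4549-0.2245i, 6.0451-2.4899i]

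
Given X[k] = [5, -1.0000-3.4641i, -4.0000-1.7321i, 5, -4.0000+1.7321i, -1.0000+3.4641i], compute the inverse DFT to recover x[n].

x[n] = (1/6) Σ(k=0 to 5) X[k] · e^(2πikn/6)

Computing each x[n]:
x[0] = 0
x[1] = 2
x[2] = 3
x[3] = -1
x[4] = 2
x[5] = -1

x = [0, 2, 3, -1, 2, -1]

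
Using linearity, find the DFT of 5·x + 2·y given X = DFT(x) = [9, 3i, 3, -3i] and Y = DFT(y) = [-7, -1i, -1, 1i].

By linearity: DFT(5x + 2y) = 5·DFT(x) + 2·DFT(y)
= 5·[9, 3i, 3, -3i] + 2·[-7, -1i, -1, 1i]

Computing element-wise:
Z[0] = 5·(9) + 2·(-7) = 31
Z[1] = 5·(3i) + 2·(-1i) = 13i
Z[2] = 5·(3) + 2·(-1) = 13
Z[3] = 5·(-3i) + 2·(1i) = -13i

DFT(5x + 2y) = 5·X + 2·Y = [31, 13i, 13, -13i]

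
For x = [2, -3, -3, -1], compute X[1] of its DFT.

X[1] = Σ(n=0 to 3) x[n] · ω_4^(1n) where ω_4 = e^(-2πi/4)
= (2)·ω_4^0 + (-3)·ω_4^1 + (-3)·ω_4^2 + (-1)·ω_4^3

X[1] = 5+2i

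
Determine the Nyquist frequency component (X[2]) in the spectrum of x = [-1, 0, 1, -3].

X[2] = Σ(n=0 to 3) x[n] · ω_4^(2n) where ω_4 = e^(-2πi/4)
= (-1)·ω_4^0 + (0)·ω_4^2 + (1)·ω_4^4 + (-3)·ω_4^6

X[2] = 3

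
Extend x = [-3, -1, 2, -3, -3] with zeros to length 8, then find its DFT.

Original 5-point DFT: [-8, -3.4271-4.8410i, -0.0729+3.5797i, -0.0729-3.5797i, -3.4271+4.8410i]
Zero-padded 8-point DFT provides frequency interpolation.

DFT_8([x, 0, ...]) = [-8, 1.4142+0.8284i, -8-2i, -1.4142+4.8284i, 0, -1.4142-4.8284i, -8+2i, 1.4142-0.8284i]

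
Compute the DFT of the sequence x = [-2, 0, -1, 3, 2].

X[k] = Σ(n=0 to 4) x[n] · ω_5^(nk)
where ω_5 = e^(-2πi/5)

Computing each X[k]:
X[0] = 2
X[1] = -3.0000+4.2533i
X[2] = -3.0000-2.6287i
X[3] = -3.0000+2.6287i
X[4] = -3.0000-4.2533i

X = [2, -3.0000+4.2533i, -3.0000-2.6287i, -3.0000+2.6287i, -3.0000-4.2533i]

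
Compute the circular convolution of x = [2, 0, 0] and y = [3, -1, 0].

(x ⊛ y)[n] = Σ(m=0 to 2) x[m] · y[(n-m) mod 3]

Computing each output sample:
(x ⊛ y)[0] = 6
(x ⊛ y)[1] = -2
(x ⊛ y)[2] = 0

x ⊛ y = [6, -2, 0]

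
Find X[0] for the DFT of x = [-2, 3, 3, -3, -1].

X[0] = Σ(n=0 to 4) x[n] · ω_5^0 = Σ x[n]
= (-2) + (3) + (3) + (-3) + (-1)

X[0] = 0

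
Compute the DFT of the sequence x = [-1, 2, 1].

X[k] = Σ(n=0 to 2) x[n] · ω_3^(nk)
where ω_3 = e^(-2πi/3)

Computing each X[k]:
X[0] = 2
X[1] = -2.5000-0.8660i
X[2] = -2.5000+0.8660i

X = [2, -2.5000-0.8660i, -2.5000+0.8660i]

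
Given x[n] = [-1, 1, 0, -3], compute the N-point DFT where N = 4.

X[k] = Σ(n=0 to 3) x[n] · ω_4^(nk)
where ω_4 = e^(-2πi/4)

Computing each X[k]:
X[0] = -3
X[1] = -1-4i
X[2] = 1
X[3] = -1+4i

X = [-3, -1-4i, 1, -1+4i]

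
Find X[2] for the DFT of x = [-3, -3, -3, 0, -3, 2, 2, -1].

X[2] = Σ(n=0 to 7) x[n] · ω_8^(2n) where ω_8 = e^(-2πi/8)
= (-3)·ω_8^0 + (-3)·ω_8^2 + (-3)·ω_8^4 + (0)·ω_8^6 + (-3)·ω_8^8 + (2)·ω_8^10 + (2)·ω_8^12 + (-1)·ω_8^14

X[2] = -5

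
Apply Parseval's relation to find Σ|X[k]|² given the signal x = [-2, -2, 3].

Parseval: Σ|x[n]|² = (1/N)Σ|X[k]|², so Σ|X[k]|² = N·Σ|x[n]|² = 3·17.0000

Σ|X[k]|² = N·Σ|x[n]|² = 3·17.0000 = 51.0000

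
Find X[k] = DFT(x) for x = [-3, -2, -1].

X[k] = Σ(n=0 to 2) x[n] · ω_3^(nk)
where ω_3 = e^(-2πi/3)

Computing each X[k]:
X[0] = -6
X[1] = -1.5000+0.8660i
X[2] = -1.5000-0.8660i

X = [-6, -1.5000+0.8660i, -1.5000-0.8660i]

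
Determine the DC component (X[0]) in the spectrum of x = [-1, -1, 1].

X[0] = Σ(n=0 to 2) x[n] · ω_3^0 = Σ x[n]
= (-1) + (-1) + (1)

X[0] = -1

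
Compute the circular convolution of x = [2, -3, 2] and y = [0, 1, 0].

(x ⊛ y)[n] = Σ(m=0 to 2) x[m] · y[(n-m) mod 3]

Computing each output sample:
(x ⊛ y)[0] = 2
(x ⊛ y)[1] = 2
(x ⊛ y)[2] = -3

x ⊛ y = [2, 2, -3]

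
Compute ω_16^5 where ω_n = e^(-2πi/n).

ω_16^5 = e^(-2πi·5/16)
= cos(-2π·5/16) + i·sin(-2π·5/16)
= cos(-10π/16) + i·sin(-10π/16)

ω_16^5 = cos(-10π/16) + i·sin(-10π/16) = -0.3827-0.9239i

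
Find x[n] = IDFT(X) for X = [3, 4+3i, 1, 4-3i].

x[n] = (1/4) Σ(k=0 to 3) X[k] · e^(2πikn/4)

Computing each x[n]:
x[0] = 3
x[1] = -1
x[2] = -1
x[3] = 2

x = [3, -1, -1, 2]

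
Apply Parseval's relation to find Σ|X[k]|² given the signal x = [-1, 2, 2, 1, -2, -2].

Parseval: Σ|x[n]|² = (1/N)Σ|X[k]|², so Σ|X[k]|² = N·Σ|x[n]|² = 6·18.0000

Σ|X[k]|² = N·Σ|x[n]|² = 6·18.0000 = 108.0000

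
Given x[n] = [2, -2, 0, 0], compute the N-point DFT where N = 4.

X[k] = Σ(n=0 to 3) x[n] · ω_4^(nk)
where ω_4 = e^(-2πi/4)

Computing each X[k]:
X[0] = 0
X[1] = 2+2i
X[2] = 4
X[3] = 2-2i

X = [0, 2+2i, 4, 2-2i]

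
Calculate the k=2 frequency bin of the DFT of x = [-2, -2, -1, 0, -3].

X[2] = Σ(n=0 to 4) x[n] · ω_5^(2n) where ω_5 = e^(-2πi/5)
= (-2)·ω_5^0 + (-2)·ω_5^2 + (-1)·ω_5^4 + (0)·ω_5^6 + (-3)·ω_5^8

X[2] = 1.7361-1.5388i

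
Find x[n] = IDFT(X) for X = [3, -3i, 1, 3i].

x[n] = (1/4) Σ(k=0 to 3) X[k] · e^(2πikn/4)

Computing each x[n]:
x[0] = 1
x[1] = 2
x[2] = 1
x[3] = -1

x = [1, 2, 1, -1]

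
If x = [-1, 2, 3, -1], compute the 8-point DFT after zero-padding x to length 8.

Original 4-point DFT: [3, -4-3i, 1, -4+3i]
Zero-padded 8-point DFT provides frequency interpolation.

DFT_8([x, 0, ...]) = [3, 1.1213-3.7071i, -4-3i, -3.1213+2.2929i, 1, -3.1213-2.2929i, -4+3i, 1.1213+3.7071i]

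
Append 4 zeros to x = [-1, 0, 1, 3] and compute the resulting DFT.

Original 4-point DFT: [3, -2+3i, -3, -2-3i]
Zero-padded 8-point DFT provides frequency interpolation.

DFT_8([x, 0, ...]) = [3, -3.1213-3.1213i, -2+3i, 1.1213-1.1213i, -3, 1.1213+1.1213i, -2-3i, -3.1213+3.1213i]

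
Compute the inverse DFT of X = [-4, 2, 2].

x[n] = (1/3) Σ(k=0 to 2) X[k] · e^(2πikn/3)

Computing each x[n]:
x[0] = 0
x[1] = -2
x[2] = -2

x = [0, -2, -2]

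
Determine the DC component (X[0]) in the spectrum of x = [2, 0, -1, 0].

X[0] = Σ(n=0 to 3) x[n] · ω_4^0 = Σ x[n]
= (2) + (0) + (-1) + (0)

X[0] = 1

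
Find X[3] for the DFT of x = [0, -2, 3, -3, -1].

X[3] = Σ(n=0 to 4) x[n] · ω_5^(3n) where ω_5 = e^(-2πi/5)
= (0)·ω_5^0 + (-2)·ω_5^3 + (3)·ω_5^6 + (-3)·ω_5^9 + (-1)·ω_5^12

X[3] = 2.4271-6.2941i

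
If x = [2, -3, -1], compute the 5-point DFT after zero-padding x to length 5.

Original 3-point DFT: [-2, 4.0000+1.7321i, 4.0000-1.7321i]
Zero-padded 5-point DFT provides frequency interpolation.

DFT_5([x, 0, ...]) = [-2, 1.8820+3.4410i, 4.1180+0.8123i, 4.1180-0.8123i, 1.8820-3.4410i]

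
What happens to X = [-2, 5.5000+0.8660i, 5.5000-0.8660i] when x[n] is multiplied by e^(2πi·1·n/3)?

Modulation property: DFT(ω_3^(-1n)·x[n]) = X[(k-1) mod 3], so circularly shift X by 1 positions.

X[k-1] = [5.5000-0.8660i, -2, 5.5000+0.8660i]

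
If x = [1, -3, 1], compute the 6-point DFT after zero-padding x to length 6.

Original 3-point DFT: [-1, 2.0000+3.4641i, 2.0000-3.4641i]
Zero-padded 6-point DFT provides frequency interpolation.

DFT_6([x, 0, ...]) = [-1, -1.0000+1.7321i, 2.0000+3.4641i, 5, 2.0000-3.4641i, -1.0000-1.7321i]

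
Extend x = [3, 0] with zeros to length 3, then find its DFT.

Original 2-point DFT: [3, 3]
Zero-padded 3-point DFT provides frequency interpolation.

DFT_3([x, 0, ...]) = [3, 3, 3]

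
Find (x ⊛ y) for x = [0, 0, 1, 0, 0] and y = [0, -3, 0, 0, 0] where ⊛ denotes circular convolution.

(x ⊛ y)[n] = Σ(m=0 to 4) x[m] · y[(n-m) mod 5]

Computing each output sample:
(x ⊛ y)[0] = 0
(x ⊛ y)[1] = 0
(x ⊛ y)[2] = 0
(x ⊛ y)[3] = -3
(x ⊛ y)[4] = 0

x ⊛ y = [0, 0, 0, -3, 0]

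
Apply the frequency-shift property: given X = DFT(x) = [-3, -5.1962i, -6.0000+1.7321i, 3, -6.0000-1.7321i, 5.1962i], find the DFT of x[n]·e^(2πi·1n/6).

Modulation property: DFT(ω_6^(-1n)·x[n]) = X[(k-1) mod 6], so circularly shift X by 1 positions.

X[k-1] = [5.1962i, -3, -5.1962i, -6.0000+1.7321i, 3, -6.0000-1.7321i]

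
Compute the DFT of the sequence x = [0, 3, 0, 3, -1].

X[k] = Σ(n=0 to 4) x[n] · ω_5^(nk)
where ω_5 = e^(-2πi/5)

Computing each X[k]:
X[0] = 5
X[1] = -1.8090-2.0409i
X[2] = -0.6910-5.2043i
X[3] = -0.6910+5.2043i
X[4] = -1.8090+2.0409i

X = [5, -1.8090-2.0409i, -0.6910-5.2043i, -0.6910+5.2043i, -1.8090+2.0409i]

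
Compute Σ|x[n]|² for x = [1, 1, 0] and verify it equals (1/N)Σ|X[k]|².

Time domain:
Σ|x[n]|² = |1|² + |1|² + |0|² = 2.0000

Frequency domain:
(1/3)Σ|X[k]|² = (1/3)(|2|² + |0.5000-0.8660i|² + |0.5000+0.8660i|²) = (1/3)·6.0000 = 2.0000

Both sides agree, confirming Parseval's theorem.

Σ|x[n]|² = (1/N)Σ|X[k]|² = 2.0000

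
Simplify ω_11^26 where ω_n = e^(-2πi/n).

Since ω_11^11 = 1, powers reduce modulo 11.
26 mod 11 = 4
So ω_11^26 = ω_11^4 = e^(-2πi·4/11)

ω_11^26 = ω_11^4 = -0.6549-0.7557i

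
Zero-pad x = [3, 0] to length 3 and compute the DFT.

Original 2-point DFT: [3, 3]
Zero-padded 3-point DFT provides frequency interpolation.

DFT_3([x, 0, ...]) = [3, 3, 3]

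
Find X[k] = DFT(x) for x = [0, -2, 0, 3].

X[k] = Σ(n=0 to 3) x[n] · ω_4^(nk)
where ω_4 = e^(-2πi/4)

Computing each X[k]:
X[0] = 1
X[1] = 5i
X[2] = -1
X[3] = -5i

X = [1, 5i, -1, -5i]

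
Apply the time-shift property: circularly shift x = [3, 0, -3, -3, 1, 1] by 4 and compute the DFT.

Time shift by 4: X_shifted[k] = ω_6^(4k) · X[k]
Shifted x = [-3, -3, 1, 1, 3, 0]

DFT(x[n-4]) = [-1, -7.5000+4.3301i, -2.5000+0.8660i, 3, -2.5000-0.8660i, -7.5000-4.3301i]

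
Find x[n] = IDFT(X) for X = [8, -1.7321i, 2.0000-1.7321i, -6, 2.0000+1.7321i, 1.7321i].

x[n] = (1/6) Σ(k=0 to 5) X[k] · e^(2πikn/6)

Computing each x[n]:
x[0] = 1
x[1] = 3
x[2] = 0
x[3] = 3
x[4] = 0
x[5] = 1

x = [1, 3, 0, 3, 0, 1]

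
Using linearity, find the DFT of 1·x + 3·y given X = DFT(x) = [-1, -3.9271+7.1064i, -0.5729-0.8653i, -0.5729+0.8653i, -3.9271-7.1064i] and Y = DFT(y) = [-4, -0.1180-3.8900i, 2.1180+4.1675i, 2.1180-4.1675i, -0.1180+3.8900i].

By linearity: DFT(1x + 3y) = 1·DFT(x) + 3·DFT(y)
= 1·[-1, -3.9271+7.1064i, -0.5729-0.8653i, -0.5729+0.8653i, -3.9271-7.1064i] + 3·[-4, -0.1180-3.8900i, 2.1180+4.1675i, 2.1180-4.1675i, -0.1180+3.8900i]

Computing element-wise:
Z[0] = 1·(-1) + 3·(-4) = -13
Z[1] = 1·(-3.9271+7.1064i) + 3·(-0.1180-3.8900i) = -4.2811-4.5636i
Z[2] = 1·(-0.5729-0.8653i) + 3·(2.1180+4.1675i) = 5.7811+11.6372i
Z[3] = 1·(-0.5729+0.8653i) + 3·(2.1180-4.1675i) = 5.7811-11.6372i
Z[4] = 1·(-3.9271-7.1064i) + 3·(-0.1180+3.8900i) = -4.2811+4.5636i

DFT(1x + 3y) = 1·X + 3·Y = [-13, -4.2811-4.5636i, 5.7811+11.6372i, 5.7811-11.6372i, -4.2811+4.5636i]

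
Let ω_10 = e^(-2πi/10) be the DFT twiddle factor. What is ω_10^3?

ω_10^3 = e^(-2πi·3/10)
= cos(-2π·3/10) + i·sin(-2π·3/10)
= cos(-6π/10) + i·sin(-6π/10)

ω_10^3 = cos(-6π/10) + i·sin(-6π/10) = -0.3090-0.9511i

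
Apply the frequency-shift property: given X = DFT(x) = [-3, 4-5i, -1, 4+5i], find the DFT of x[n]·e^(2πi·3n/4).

Modulation property: DFT(ω_4^(-3n)·x[n]) = X[(k-3) mod 4], so circularly shift X by 3 positions.

X[k-3] = [4-5i, -1, 4+5i, -3]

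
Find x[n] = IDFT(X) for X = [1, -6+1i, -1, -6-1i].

x[n] = (1/4) Σ(k=0 to 3) X[k] · e^(2πikn/4)

Computing each x[n]:
x[0] = -3
x[1] = 0
x[2] = 3
x[3] = 1

x = [-3, 0, 3, 1]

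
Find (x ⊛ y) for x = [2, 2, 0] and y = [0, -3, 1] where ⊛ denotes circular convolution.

(x ⊛ y)[n] = Σ(m=0 to 2) x[m] · y[(n-m) mod 3]

Computing each output sample:
(x ⊛ y)[0] = 2
(x ⊛ y)[1] = -6
(x ⊛ y)[2] = -4

x ⊛ y = [2, -6, -4]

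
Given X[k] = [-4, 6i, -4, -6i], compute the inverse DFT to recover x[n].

x[n] = (1/4) Σ(k=0 to 3) X[k] · e^(2πikn/4)

Computing each x[n]:
x[0] = -2
x[1] = -3
x[2] = -2
x[3] = 3

x = [-2, -3, -2, 3]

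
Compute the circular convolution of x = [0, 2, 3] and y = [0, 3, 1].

(x ⊛ y)[n] = Σ(m=0 to 2) x[m] · y[(n-m) mod 3]

Computing each output sample:
(x ⊛ y)[0] = 11
(x ⊛ y)[1] = 3
(x ⊛ y)[2] = 6

x ⊛ y = [11, 3, 6]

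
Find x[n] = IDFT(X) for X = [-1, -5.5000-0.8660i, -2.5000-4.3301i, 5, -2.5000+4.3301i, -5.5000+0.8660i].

x[n] = (1/6) Σ(k=0 to 5) X[k] · e^(2πikn/6)

Computing each x[n]:
x[0] = -2
x[1] = 0
x[2] = 1
x[3] = 0
x[4] = 3
x[5] = -3

x = [-2, 0, 1, 0, 3, -3]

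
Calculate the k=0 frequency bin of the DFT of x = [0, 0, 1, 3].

X[0] = Σ(n=0 to 3) x[n] · ω_4^0 = Σ x[n]
= (0) + (0) + (1) + (3)

X[0] = 4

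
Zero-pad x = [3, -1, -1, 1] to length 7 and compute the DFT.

Original 4-point DFT: [2, 4+2i, 2, 4-2i]
Zero-padded 7-point DFT provides frequency interpolation.

DFT_7([x, 0, ...]) = [2, 1.6981+1.3229i, 4.7470+1.3229i, 3.0550-1.3229i, 3.0550+1.3229i, 4.7470-1.3229i, 1.6981-1.3229i]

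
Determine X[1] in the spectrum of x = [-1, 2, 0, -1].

X[1] = Σ(n=0 to 3) x[n] · ω_4^(1n) where ω_4 = e^(-2πi/4)
= (-1)·ω_4^0 + (2)·ω_4^1 + (0)·ω_4^2 + (-1)·ω_4^3

X[1] = -1-3i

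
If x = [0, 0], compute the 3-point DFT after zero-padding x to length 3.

Original 2-point DFT: [0, 0]
Zero-padded 3-point DFT provides frequency interpolation.

DFT_3([x, 0, ...]) = [0, 0, 0]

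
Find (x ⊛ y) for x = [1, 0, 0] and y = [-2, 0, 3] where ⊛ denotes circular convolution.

(x ⊛ y)[n] = Σ(m=0 to 2) x[m] · y[(n-m) mod 3]

Computing each output sample:
(x ⊛ y)[0] = -2
(x ⊛ y)[1] = 0
(x ⊛ y)[2] = 3

x ⊛ y = [-2, 0, 3]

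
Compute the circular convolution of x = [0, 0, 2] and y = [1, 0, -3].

(x ⊛ y)[n] = Σ(m=0 to 2) x[m] · y[(n-m) mod 3]

Computing each output sample:
(x ⊛ y)[0] = 0
(x ⊛ y)[1] = -6
(x ⊛ y)[2] = 2

x ⊛ y = [0, -6, 2]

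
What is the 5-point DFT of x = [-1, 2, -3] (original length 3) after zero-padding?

Original 3-point DFT: [-2, -0.5000-4.3301i, -0.5000+4.3301i]
Zero-padded 5-point DFT provides frequency interpolation.

DFT_5([x, 0, ...]) = [-2, 2.0451-0.1388i, -3.5451-4.0287i, -3.5451+4.0287i, 2.0451+0.1388i]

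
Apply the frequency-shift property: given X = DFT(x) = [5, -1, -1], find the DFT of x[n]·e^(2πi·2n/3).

Modulation property: DFT(ω_3^(-2n)·x[n]) = X[(k-2) mod 3], so circularly shift X by 2 positions.

X[k-2] = [-1, -1, 5]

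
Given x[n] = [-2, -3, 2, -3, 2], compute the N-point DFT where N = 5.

X[k] = Σ(n=0 to 4) x[n] · ω_5^(nk)
where ω_5 = e^(-2πi/5)

Computing each X[k]:
X[0] = -4
X[1] = -1.5000+1.8164i
X[2] = -1.5000+7.6942i
X[3] = -1.5000-7.6942i
X[4] = -1.5000-1.8164i

X = [-4, -1.5000+1.8164i, -1.5000+7.6942i, -1.5000-7.6942i, -1.5000-1.8164i]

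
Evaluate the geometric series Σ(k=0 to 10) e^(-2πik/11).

Sum of all nth roots of unity equals 0 for n > 1 (geometric series with r ≠ 1).

0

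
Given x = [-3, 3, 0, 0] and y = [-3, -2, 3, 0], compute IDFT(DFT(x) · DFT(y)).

(x ⊛ y)[n] = Σ(m=0 to 3) x[m] · y[(n-m) mod 4]

Computing each output sample:
(x ⊛ y)[0] = 9
(x ⊛ y)[1] = -3
(x ⊛ y)[2] = -15
(x ⊛ y)[3] = 9

x ⊛ y = [9, -3, -15, 9]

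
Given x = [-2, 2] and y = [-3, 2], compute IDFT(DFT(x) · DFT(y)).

(x ⊛ y)[n] = Σ(m=0 to 1) x[m] · y[(n-m) mod 2]

Computing each output sample:
(x ⊛ y)[0] = 10
(x ⊛ y)[1] = -10

x ⊛ y = [10, -10]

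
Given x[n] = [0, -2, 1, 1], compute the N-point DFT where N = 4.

X[k] = Σ(n=0 to 3) x[n] · ω_4^(nk)
where ω_4 = e^(-2πi/4)

Computing each X[k]:
X[0] = 0
X[1] = -1+3i
X[2] = 2
X[3] = -1-3i

X = [0, -1+3i, 2, -1-3i]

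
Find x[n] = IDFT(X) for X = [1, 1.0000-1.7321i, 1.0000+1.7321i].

x[n] = (1/3) Σ(k=0 to 2) X[k] · e^(2πikn/3)

Computing each x[n]:
x[0] = 1
x[1] = 1
x[2] = -1

x = [1, 1, -1]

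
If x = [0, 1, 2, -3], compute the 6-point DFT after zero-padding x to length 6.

Original 4-point DFT: [0, -2-4i, 4, -2+4i]
Zero-padded 6-point DFT provides frequency interpolation.

DFT_6([x, 0, ...]) = [0, 2.5000-2.5981i, -4.5000+0.8660i, 4, -4.5000-0.8660i, 2.5000+2.5981i]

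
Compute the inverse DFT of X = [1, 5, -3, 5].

x[n] = (1/4) Σ(k=0 to 3) X[k] · e^(2πikn/4)

Computing each x[n]:
x[0] = 2
x[1] = 1
x[2] = -3
x[3] = 1

x = [2, 1, -3, 1]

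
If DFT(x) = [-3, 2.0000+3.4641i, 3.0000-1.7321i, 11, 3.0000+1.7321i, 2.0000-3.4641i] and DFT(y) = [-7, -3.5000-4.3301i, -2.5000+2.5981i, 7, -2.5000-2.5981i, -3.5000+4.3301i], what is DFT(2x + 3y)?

By linearity: DFT(2x + 3y) = 2·DFT(x) + 3·DFT(y)
= 2·[-3, 2.0000+3.4641i, 3.0000-1.7321i, 11, 3.0000+1.7321i, 2.0000-3.4641i] + 3·[-7, -3.5000-4.3301i, -2.5000+2.5981i, 7, -2.5000-2.5981i, -3.5000+4.3301i]

Computing element-wise:
Z[0] = 2·(-3) + 3·(-7) = -27
Z[1] = 2·(2.0000+3.4641i) + 3·(-3.5000-4.3301i) = -6.5000-6.0621i
Z[2] = 2·(3.0000-1.7321i) + 3·(-2.5000+2.5981i) = -1.5000+4.3301i
Z[3] = 2·(11) + 3·(7) = 43
Z[4] = 2·(3.0000+1.7321i) + 3·(-2.5000-2.5981i) = -1.5000-4.3301i
Z[5] = 2·(2.0000-3.4641i) + 3·(-3.5000+4.3301i) = -6.5000+6.0621i

DFT(2x + 3y) = 2·X + 3·Y = [-27, -6.5000-6.0621i, -1.5000+4.3301i, 43, -1.5000-4.3301i, -6.5000+6.0621i]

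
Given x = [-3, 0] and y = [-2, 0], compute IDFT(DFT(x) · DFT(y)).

(x ⊛ y)[n] = Σ(m=0 to 1) x[m] · y[(n-m) mod 2]

Computing each output sample:
(x ⊛ y)[0] = 6
(x ⊛ y)[1] = 0

x ⊛ y = [6, 0]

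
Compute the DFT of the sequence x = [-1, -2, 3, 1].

X[k] = Σ(n=0 to 3) x[n] · ω_4^(nk)
where ω_4 = e^(-2πi/4)

Computing each X[k]:
X[0] = 1
X[1] = -4+3i
X[2] = 3
X[3] = -4-3i

X = [1, -4+3i, 3, -4-3i]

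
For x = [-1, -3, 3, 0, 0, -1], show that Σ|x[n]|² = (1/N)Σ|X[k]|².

Time domain:
Σ|x[n]|² = |-1|² + |-3|² + |3|² + |0|² + |0|² + |-1|² = 20.0000

Frequency domain:
(1/6)Σ|X[k]|² = (1/6)(|-2|² + |-4.5000-0.8660i|² + |-0.5000+4.3301i|² + |6|² + |-0.5000-4.3301i|² + |-4.5000+0.8660i|²) = (1/6)·120.0000 = 20.0000

Both sides agree, confirming Parseval's theorem.

Σ|x[n]|² = (1/N)Σ|X[k]|² = 20.0000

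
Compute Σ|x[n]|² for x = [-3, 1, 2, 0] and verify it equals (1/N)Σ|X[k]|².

Time domain:
Σ|x[n]|² = |-3|² + |1|² + |2|² + |0|² = 14.0000

Frequency domain:
(1/4)Σ|X[k]|² = (1/4)(|0|² + |-5-1i|² + |-2|² + |-5+1i|²) = (1/4)·56.0000 = 14.0000

Both sides agree, confirming Parseval's theorem.

Σ|x[n]|² = (1/N)Σ|X[k]|² = 14.0000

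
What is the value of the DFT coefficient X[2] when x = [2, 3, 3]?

X[2] = Σ(n=0 to 2) x[n] · ω_3^(2n) where ω_3 = e^(-2πi/3)
= (2)·ω_3^0 + (3)·ω_3^2 + (3)·ω_3^4

X[2] = -1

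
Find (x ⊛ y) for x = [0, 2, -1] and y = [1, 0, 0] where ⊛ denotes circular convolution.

(x ⊛ y)[n] = Σ(m=0 to 2) x[m] · y[(n-m) mod 3]

Computing each output sample:
(x ⊛ y)[0] = 0
(x ⊛ y)[1] = 2
(x ⊛ y)[2] = -1

x ⊛ y = [0, 2, -1]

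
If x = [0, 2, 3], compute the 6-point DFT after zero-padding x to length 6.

Original 3-point DFT: [5, -2.5000+0.8660i, -2.5000-0.8660i]
Zero-padded 6-point DFT provides frequency interpolation.

DFT_6([x, 0, ...]) = [5, -0.5000-4.3301i, -2.5000+0.8660i, 1, -2.5000-0.8660i, -0.5000+4.3301i]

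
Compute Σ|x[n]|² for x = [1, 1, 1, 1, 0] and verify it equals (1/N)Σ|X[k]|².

Time domain:
Σ|x[n]|² = |1|² + |1|² + |1|² + |1|² + |0|² = 4.0000

Frequency domain:
(1/5)Σ|X[k]|² = (1/5)(|4|² + |-0.3090-0.9511i|² + |0.8090-0.5878i|² + |0.8090+0.5878i|² + |-0.3090+0.9511i|²) = (1/5)·20.0000 = 4.0000

Both sides agree, confirming Parseval's theorem.

Σ|x[n]|² = (1/N)Σ|X[k]|² = 4.0000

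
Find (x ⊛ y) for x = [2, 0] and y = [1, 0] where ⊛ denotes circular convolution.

(x ⊛ y)[n] = Σ(m=0 to 1) x[m] · y[(n-m) mod 2]

Computing each output sample:
(x ⊛ y)[0] = 2
(x ⊛ y)[1] = 0

x ⊛ y = [2, 0]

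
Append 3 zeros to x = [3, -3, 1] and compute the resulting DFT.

Original 3-point DFT: [1, 4.0000+3.4641i, 4.0000-3.4641i]
Zero-padded 6-point DFT provides frequency interpolation.

DFT_6([x, 0, ...]) = [1, 1.0000+1.7321i, 4.0000+3.4641i, 7, 4.0000-3.4641i, 1.0000-1.7321i]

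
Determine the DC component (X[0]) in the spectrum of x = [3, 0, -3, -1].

X[0] = Σ(n=0 to 3) x[n] · ω_4^0 = Σ x[n]
= (3) + (0) + (-3) + (-1)

X[0] = -1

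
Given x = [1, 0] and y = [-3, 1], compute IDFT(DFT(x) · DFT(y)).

(x ⊛ y)[n] = Σ(m=0 to 1) x[m] · y[(n-m) mod 2]

Computing each output sample:
(x ⊛ y)[0] = -3
(x ⊛ y)[1] = 1

x ⊛ y = [-3, 1]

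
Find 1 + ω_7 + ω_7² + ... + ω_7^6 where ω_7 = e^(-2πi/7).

Sum of all nth roots of unity equals 0 for n > 1 (geometric series with r ≠ 1).

0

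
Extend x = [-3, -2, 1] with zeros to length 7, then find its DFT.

Original 3-point DFT: [-4, -2.5000+2.5981i, -2.5000-2.5981i]
Zero-padded 7-point DFT provides frequency interpolation.

DFT_7([x, 0, ...]) = [-4, -4.4695+0.5887i, -3.4559+2.3837i, -0.5746+1.6496i, -0.5746-1.6496i, -3.4559-2.3837i, -4.4695-0.5887i]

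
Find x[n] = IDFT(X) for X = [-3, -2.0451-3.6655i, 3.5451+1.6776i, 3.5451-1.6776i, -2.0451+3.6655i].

x[n] = (1/5) Σ(k=0 to 4) X[k] · e^(2πikn/5)

Computing each x[n]:
x[0] = 0
x[1] = -1
x[2] = 2
x[3] = -1
x[4] = -3

x = [0, -1, 2, -1, -3]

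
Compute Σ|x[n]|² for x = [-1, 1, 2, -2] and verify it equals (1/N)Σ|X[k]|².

Time domain:
Σ|x[n]|² = |-1|² + |1|² + |2|² + |-2|² = 10.0000

Frequency domain:
(1/4)Σ|X[k]|² = (1/4)(|0|² + |-3-3i|² + |2|² + |-3+3i|²) = (1/4)·40.0000 = 10.0000

Both sides agree, confirming Parseval's theorem.

Σ|x[n]|² = (1/N)Σ|X[k]|² = 10.0000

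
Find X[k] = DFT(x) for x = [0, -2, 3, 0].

X[k] = Σ(n=0 to 3) x[n] · ω_4^(nk)
where ω_4 = e^(-2πi/4)

Computing each X[k]:
X[0] = 1
X[1] = -3+2i
X[2] = 5
X[3] = -3-2i

X = [1, -3+2i, 5, -3-2i]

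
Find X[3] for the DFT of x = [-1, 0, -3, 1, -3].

X[3] = Σ(n=0 to 4) x[n] · ω_5^(3n) where ω_5 = e^(-2πi/5)
= (-1)·ω_5^0 + (0)·ω_5^3 + (-3)·ω_5^6 + (1)·ω_5^9 + (-3)·ω_5^12

X[3] = 0.8090+5.5676i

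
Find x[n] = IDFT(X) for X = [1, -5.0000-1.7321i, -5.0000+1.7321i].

x[n] = (1/3) Σ(k=0 to 2) X[k] · e^(2πikn/3)

Computing each x[n]:
x[0] = -3
x[1] = 3
x[2] = 1

x = [-3, 3, 1]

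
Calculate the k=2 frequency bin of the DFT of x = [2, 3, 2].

X[2] = Σ(n=0 to 2) x[n] · ω_3^(2n) where ω_3 = e^(-2πi/3)
= (2)·ω_3^0 + (3)·ω_3^2 + (2)·ω_3^4

X[2] = -0.5000+0.8660i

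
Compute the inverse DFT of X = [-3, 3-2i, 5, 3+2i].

x[n] = (1/4) Σ(k=0 to 3) X[k] · e^(2πikn/4)

Computing each x[n]:
x[0] = 2
x[1] = -1
x[2] = -1
x[3] = -3

x = [2, -1, -1, -3]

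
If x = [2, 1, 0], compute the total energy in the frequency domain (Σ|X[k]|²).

Parseval: Σ|x[n]|² = (1/N)Σ|X[k]|², so Σ|X[k]|² = N·Σ|x[n]|² = 3·5.0000

Σ|X[k]|² = N·Σ|x[n]|² = 3·5.0000 = 15.0000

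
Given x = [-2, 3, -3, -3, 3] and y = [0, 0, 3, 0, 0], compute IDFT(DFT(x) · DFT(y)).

(x ⊛ y)[n] = Σ(m=0 to 4) x[m] · y[(n-m) mod 5]

Computing each output sample:
(x ⊛ y)[0] = -9
(x ⊛ y)[1] = 9
(x ⊛ y)[2] = -6
(x ⊛ y)[3] = 9
(x ⊛ y)[4] = -9

x ⊛ y = [-9, 9, -6, 9, -9]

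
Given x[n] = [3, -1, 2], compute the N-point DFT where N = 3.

X[k] = Σ(n=0 to 2) x[n] · ω_3^(nk)
where ω_3 = e^(-2πi/3)

Computing each X[k]:
X[0] = 4
X[1] = 2.5000+2.5981i
X[2] = 2.5000-2.5981i

X = [4, 2.5000+2.5981i, 2.5000-2.5981i]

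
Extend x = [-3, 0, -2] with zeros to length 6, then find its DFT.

Original 3-point DFT: [-5, -2.0000-1.7321i, -2.0000+1.7321i]
Zero-padded 6-point DFT provides frequency interpolation.

DFT_6([x, 0, ...]) = [-5, -2.0000+1.7321i, -2.0000-1.7321i, -5, -2.0000+1.7321i, -2.0000-1.7321i]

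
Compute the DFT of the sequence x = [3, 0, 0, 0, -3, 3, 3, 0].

X[k] = Σ(n=0 to 7) x[n] · ω_8^(nk)
where ω_8 = e^(-2πi/8)

Computing each X[k]:
X[0] = 6
X[1] = 3.8787+5.1213i
X[2] = -3-3i
X[3] = 8.1213-0.8787i
X[4] = 0
X[5] = 8.1213+0.8787i
X[6] = -3+3i
X[7] = 3.8787-5.1213i

X = [6, 3.8787+5.1213i, -3-3i, 8.1213-0.8787i, 0, 8.1213+0.8787i, -3+3i, 3.8787-5.1213i]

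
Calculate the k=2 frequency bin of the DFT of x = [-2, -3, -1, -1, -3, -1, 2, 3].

X[2] = Σ(n=0 to 7) x[n] · ω_8^(2n) where ω_8 = e^(-2πi/8)
= (-2)·ω_8^0 + (-3)·ω_8^2 + (-1)·ω_8^4 + (-1)·ω_8^6 + (-3)·ω_8^8 + (-1)·ω_8^10 + (2)·ω_8^12 + (3)·ω_8^14

X[2] = -6+6i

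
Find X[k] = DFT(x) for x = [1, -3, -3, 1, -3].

X[k] = Σ(n=0 to 4) x[n] · ω_5^(nk)
where ω_5 = e^(-2πi/5)

Computing each X[k]:
X[0] = -7
X[1] = 0.7639+2.3511i
X[2] = 5.2361-3.8042i
X[3] = 5.2361+3.8042i
X[4] = 0.7639-2.3511i

X = [-7, 0.7639+2.3511i, 5.2361-3.8042i, 5.2361+3.8042i, 0.7639-2.3511i]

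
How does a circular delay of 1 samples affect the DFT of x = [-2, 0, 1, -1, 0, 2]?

Time shift by 1: X_shifted[k] = ω_6^(1k) · X[k]
Shifted x = [2, -2, 0, 1, -1, 0]

DFT(x[n-1]) = [0, 0.5000+0.8660i, 4.5000+2.5981i, 2, 4.5000-2.5981i, 0.5000-0.8660i]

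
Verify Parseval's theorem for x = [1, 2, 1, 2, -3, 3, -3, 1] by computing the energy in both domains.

Time domain:
Σ|x[n]|² = |1|² + |2|² + |1|² + |2|² + |-3|² + |3|² + |-3|² + |1|² = 38.0000

Frequency domain:
(1/8)Σ|X[k]|² = (1/8)(|4|² + |2.5858-4.0000i|² + |-2i|² + |5.4142+4.0000i|² + |-12|² + |5.4142-4.0000i|² + |2i|² + |2.5858+4.0000i|²) = (1/8)·304.0000 = 38.0000

Both sides agree, confirming Parseval's theorem.

Σ|x[n]|² = (1/N)Σ|X[k]|² = 38.0000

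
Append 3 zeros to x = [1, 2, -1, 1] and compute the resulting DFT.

Original 4-point DFT: [3, 2-1i, -3, 2+1i]
Zero-padded 7-point DFT provides frequency interpolation.

DFT_7([x, 0, ...]) = [3, 1.5685-1.0226i, 2.0794-1.6019i, -1.6479-2.6245i, -1.6479+2.6245i, 2.0794+1.6019i, 1.5685+1.0226i]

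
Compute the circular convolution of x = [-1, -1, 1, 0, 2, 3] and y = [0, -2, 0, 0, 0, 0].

(x ⊛ y)[n] = Σ(m=0 to 5) x[m] · y[(n-m) mod 6]

Computing each output sample:
(x ⊛ y)[0] = -6
(x ⊛ y)[1] = 2
(x ⊛ y)[2] = 2
(x ⊛ y)[3] = -2
(x ⊛ y)[4] = 0
(x ⊛ y)[5] = -4

x ⊛ y = [-6, 2, 2, -2, 0, -4]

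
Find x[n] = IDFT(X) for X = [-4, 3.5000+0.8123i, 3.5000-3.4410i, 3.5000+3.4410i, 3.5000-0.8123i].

x[n] = (1/5) Σ(k=0 to 4) X[k] · e^(2πikn/5)

Computing each x[n]:
x[0] = 2
x[1] = -1
x[2] = -3
x[3] = 0
x[4] = -2

x = [2, -1, -3, 0, -2]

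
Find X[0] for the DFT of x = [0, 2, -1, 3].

X[0] = Σ(n=0 to 3) x[n] · ω_4^0 = Σ x[n]
= (0) + (2) + (-1) + (3)

X[0] = 4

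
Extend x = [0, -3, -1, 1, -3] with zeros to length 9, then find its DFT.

Original 5-point DFT: [-6, -1.8541+1.1756i, 4.8541-1.9021i, 4.8541+1.9021i, -1.8541-1.1756i]
Zero-padded 9-point DFT provides frequency interpolation.

DFT_9([x, 0, ...]) = [-6, -0.1527+3.0732i, -2.3794+2.2341i, 4.5000+4.3301i, 1.0321-3.4372i, 1.0321+3.4372i, 4.5000-4.3301i, -2.3794-2.2341i, -0.1527-3.0732i]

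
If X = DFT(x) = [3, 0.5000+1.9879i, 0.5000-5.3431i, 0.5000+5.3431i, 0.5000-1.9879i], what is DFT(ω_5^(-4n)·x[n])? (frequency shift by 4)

Modulation property: DFT(ω_5^(-4n)·x[n]) = X[(k-4) mod 5], so circularly shift X by 4 positions.

X[k-4] = [0.5000+1.9879i, 0.5000-5.3431i, 0.5000+5.3431i, 0.5000-1.9879i, 3]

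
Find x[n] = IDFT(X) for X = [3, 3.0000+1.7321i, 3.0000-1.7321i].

x[n] = (1/3) Σ(k=0 to 2) X[k] · e^(2πikn/3)

Computing each x[n]:
x[0] = 3
x[1] = -1
x[2] = 1

x = [3, -1, 1]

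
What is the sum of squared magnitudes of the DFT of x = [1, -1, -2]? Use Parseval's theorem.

Parseval: Σ|x[n]|² = (1/N)Σ|X[k]|², so Σ|X[k]|² = N·Σ|x[n]|² = 3·6.0000

Σ|X[k]|² = N·Σ|x[n]|² = 3·6.0000 = 18.0000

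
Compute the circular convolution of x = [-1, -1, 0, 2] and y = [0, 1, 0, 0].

(x ⊛ y)[n] = Σ(m=0 to 3) x[m] · y[(n-m) mod 4]

Computing each output sample:
(x ⊛ y)[0] = 2
(x ⊛ y)[1] = -1
(x ⊛ y)[2] = -1
(x ⊛ y)[3] = 0

x ⊛ y = [2, -1, -1, 0]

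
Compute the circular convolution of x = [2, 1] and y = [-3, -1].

(x ⊛ y)[n] = Σ(m=0 to 1) x[m] · y[(n-m) mod 2]

Computing each output sample:
(x ⊛ y)[0] = -7
(x ⊛ y)[1] = -5

x ⊛ y = [-7, -5]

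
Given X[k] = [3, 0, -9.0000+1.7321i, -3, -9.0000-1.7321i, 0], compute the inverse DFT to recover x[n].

x[n] = (1/6) Σ(k=0 to 5) X[k] · e^(2πikn/6)

Computing each x[n]:
x[0] = -3
x[1] = 2
x[2] = 2
x[3] = -2
x[4] = 1
x[5] = 3

x = [-3, 2, 2, -2, 1, 3]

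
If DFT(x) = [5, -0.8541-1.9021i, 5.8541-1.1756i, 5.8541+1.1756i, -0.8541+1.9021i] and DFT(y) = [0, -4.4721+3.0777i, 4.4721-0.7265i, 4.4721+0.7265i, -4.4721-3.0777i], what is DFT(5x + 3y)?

By linearity: DFT(5x + 3y) = 5·DFT(x) + 3·DFT(y)
= 5·[5, -0.8541-1.9021i, 5.8541-1.1756i, 5.8541+1.1756i, -0.8541+1.9021i] + 3·[0, -4.4721+3.0777i, 4.4721-0.7265i, 4.4721+0.7265i, -4.4721-3.0777i]

Computing element-wise:
Z[0] = 5·(5) + 3·(0) = 25
Z[1] = 5·(-0.8541-1.9021i) + 3·(-4.4721+3.0777i) = -17.6868-0.2774i
Z[2] = 5·(5.8541-1.1756i) + 3·(4.4721-0.7265i) = 42.6868-8.0575i
Z[3] = 5·(5.8541+1.1756i) + 3·(4.4721+0.7265i) = 42.6868+8.0575i
Z[4] = 5·(-0.8541+1.9021i) + 3·(-4.4721-3.0777i) = -17.6868+0.2774i

DFT(5x + 3y) = 5·X + 3·Y = [25, -17.6868-0.2774i, 42.6868-8.0575i, 42.6868+8.0575i, -17.6868+0.2774i]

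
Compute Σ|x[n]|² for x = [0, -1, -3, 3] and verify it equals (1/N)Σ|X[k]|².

Time domain:
Σ|x[n]|² = |0|² + |-1|² + |-3|² + |3|² = 19.0000

Frequency domain:
(1/4)Σ|X[k]|² = (1/4)(|-1|² + |3+4i|² + |-5|² + |3-4i|²) = (1/4)·76.0000 = 19.0000

Both sides agree, confirming Parseval's theorem.

Σ|x[n]|² = (1/N)Σ|X[k]|² = 19.0000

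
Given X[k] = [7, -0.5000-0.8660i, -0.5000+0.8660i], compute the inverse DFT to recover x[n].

x[n] = (1/3) Σ(k=0 to 2) X[k] · e^(2πikn/3)

Computing each x[n]:
x[0] = 2
x[1] = 3
x[2] = 2

x = [2, 3, 2]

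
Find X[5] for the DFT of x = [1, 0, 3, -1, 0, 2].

X[5] = Σ(n=0 to 5) x[n] · ω_6^(5n) where ω_6 = e^(-2πi/6)
= (1)·ω_6^0 + (0)·ω_6^5 + (3)·ω_6^10 + (-1)·ω_6^15 + (0)·ω_6^20 + (2)·ω_6^25

X[5] = 1.5000+0.8660i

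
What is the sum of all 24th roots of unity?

Sum of all nth roots of unity equals 0 for n > 1 (geometric series with r ≠ 1).

0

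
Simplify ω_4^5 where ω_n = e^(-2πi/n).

Since ω_4^4 = 1, powers reduce modulo 4.
5 mod 4 = 1
So ω_4^5 = ω_4^1 = e^(-2πi·1/4)

ω_4^5 = ω_4^1 = -1i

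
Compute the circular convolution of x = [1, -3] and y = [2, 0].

(x ⊛ y)[n] = Σ(m=0 to 1) x[m] · y[(n-m) mod 2]

Computing each output sample:
(x ⊛ y)[0] = 2
(x ⊛ y)[1] = -6

x ⊛ y = [2, -6]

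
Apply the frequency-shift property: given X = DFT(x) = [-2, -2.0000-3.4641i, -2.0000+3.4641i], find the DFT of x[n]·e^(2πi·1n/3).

Modulation property: DFT(ω_3^(-1n)·x[n]) = X[(k-1) mod 3], so circularly shift X by 1 positions.

X[k-1] = [-2.0000+3.4641i, -2, -2.0000-3.4641i]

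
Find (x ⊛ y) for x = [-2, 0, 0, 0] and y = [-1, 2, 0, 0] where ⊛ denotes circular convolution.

(x ⊛ y)[n] = Σ(m=0 to 3) x[m] · y[(n-m) mod 4]

Computing each output sample:
(x ⊛ y)[0] = 2
(x ⊛ y)[1] = -4
(x ⊛ y)[2] = 0
(x ⊛ y)[3] = 0

x ⊛ y = [2, -4, 0, 0]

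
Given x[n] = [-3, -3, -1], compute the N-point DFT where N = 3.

X[k] = Σ(n=0 to 2) x[n] · ω_3^(nk)
where ω_3 = e^(-2πi/3)

Computing each X[k]:
X[0] = -7
X[1] = -1.0000+1.7321i
X[2] = -1.0000-1.7321i

X = [-7, -1.0000+1.7321i, -1.0000-1.7321i]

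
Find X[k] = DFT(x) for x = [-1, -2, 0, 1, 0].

X[k] = Σ(n=0 to 4) x[n] · ω_5^(nk)
where ω_5 = e^(-2πi/5)

Computing each X[k]:
X[0] = -2
X[1] = -2.4271+2.4899i
X[2] = 0.9271+0.2245i
X[3] = 0.9271-0.2245i
X[4] = -2.4271-2.4899i

X = [-2, -2.4271+2.4899i, 0.9271+0.2245i, 0.9271-0.2245i, -2.4271-2.4899i]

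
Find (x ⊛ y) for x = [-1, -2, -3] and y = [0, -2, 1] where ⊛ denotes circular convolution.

(x ⊛ y)[n] = Σ(m=0 to 2) x[m] · y[(n-m) mod 3]

Computing each output sample:
(x ⊛ y)[0] = 4
(x ⊛ y)[1] = -1
(x ⊛ y)[2] = 3

x ⊛ y = [4, -1, 3]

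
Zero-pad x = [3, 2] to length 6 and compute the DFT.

Original 2-point DFT: [5, 1]
Zero-padded 6-point DFT provides frequency interpolation.

DFT_6([x, 0, ...]) = [5, 4.0000-1.7321i, 2.0000-1.7321i, 1, 2.0000+1.7321i, 4.0000+1.7321i]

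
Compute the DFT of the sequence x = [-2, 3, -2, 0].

X[k] = Σ(n=0 to 3) x[n] · ω_4^(nk)
where ω_4 = e^(-2πi/4)

Computing each X[k]:
X[0] = -1
X[1] = -3i
X[2] = -7
X[3] = 3i

X = [-1, -3i, -7, 3i]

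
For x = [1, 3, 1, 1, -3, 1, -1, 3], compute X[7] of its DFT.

X[7] = Σ(n=0 to 7) x[n] · ω_8^(7n) where ω_8 = e^(-2πi/8)
= (1)·ω_8^0 + (3)·ω_8^7 + (1)·ω_8^14 + (1)·ω_8^21 + (-3)·ω_8^28 + (1)·ω_8^35 + (-1)·ω_8^42 + (3)·ω_8^49

X[7] = 6.8284+2.0000i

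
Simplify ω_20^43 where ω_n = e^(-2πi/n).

Since ω_20^20 = 1, powers reduce modulo 20.
43 mod 20 = 3
So ω_20^43 = ω_20^3 = e^(-2πi·3/20)

ω_20^43 = ω_20^3 = 0.5878-0.8090i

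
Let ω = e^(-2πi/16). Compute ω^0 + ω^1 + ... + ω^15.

Sum of all nth roots of unity equals 0 for n > 1 (geometric series with r ≠ 1).

0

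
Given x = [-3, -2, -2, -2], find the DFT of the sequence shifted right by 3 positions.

Time shift by 3: X_shifted[k] = ω_4^(3k) · X[k]
Shifted x = [-2, -2, -2, -3]

DFT(x[n-3]) = [-9, -1i, 1, 1i]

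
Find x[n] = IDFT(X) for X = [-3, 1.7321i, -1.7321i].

x[n] = (1/3) Σ(k=0 to 2) X[k] · e^(2πikn/3)

Computing each x[n]:
x[0] = -1
x[1] = -2
x[2] = 0

x = [-1, -2, 0]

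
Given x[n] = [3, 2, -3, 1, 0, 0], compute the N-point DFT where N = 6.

X[k] = Σ(n=0 to 5) x[n] · ω_6^(nk)
where ω_6 = e^(-2πi/6)

Computing each X[k]:
X[0] = 3
X[1] = 4.5000+0.8660i
X[2] = 4.5000-4.3301i
X[3] = -3
X[4] = 4.5000+4.3301i
X[5] = 4.5000-0.8660i

X = [3, 4.5000+0.8660i, 4.5000-4.3301i, -3, 4.5000+4.3301i, 4.5000-0.8660i]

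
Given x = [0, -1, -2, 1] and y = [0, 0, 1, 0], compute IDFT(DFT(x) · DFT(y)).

(x ⊛ y)[n] = Σ(m=0 to 3) x[m] · y[(n-m) mod 4]

Computing each output sample:
(x ⊛ y)[0] = -2
(x ⊛ y)[1] = 1
(x ⊛ y)[2] = 0
(x ⊛ y)[3] = -1

x ⊛ y = [-2, 1, 0, -1]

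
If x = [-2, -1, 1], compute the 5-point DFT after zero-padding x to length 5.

Original 3-point DFT: [-2, -2.0000+1.7321i, -2.0000-1.7321i]
Zero-padded 5-point DFT provides frequency interpolation.

DFT_5([x, 0, ...]) = [-2, -3.1180+0.3633i, -0.8820+1.5388i, -0.8820-1.5388i, -3.1180-0.3633i]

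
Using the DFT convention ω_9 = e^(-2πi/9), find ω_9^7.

ω_9^7 = e^(-2πi·7/9)
= cos(-2π·7/9) + i·sin(-2π·7/9)
= cos(-14π/9) + i·sin(-14π/9)

ω_9^7 = cos(-14π/9) + i·sin(-14π/9) = 0.1736+0.9848i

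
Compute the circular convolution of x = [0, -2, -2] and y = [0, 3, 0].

(x ⊛ y)[n] = Σ(m=0 to 2) x[m] · y[(n-m) mod 3]

Computing each output sample:
(x ⊛ y)[0] = -6
(x ⊛ y)[1] = 0
(x ⊛ y)[2] = -6

x ⊛ y = [-6, 0, -6]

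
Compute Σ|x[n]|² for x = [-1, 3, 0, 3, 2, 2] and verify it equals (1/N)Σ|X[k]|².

Time domain:
Σ|x[n]|² = |-1|² + |3|² + |0|² + |3|² + |2|² + |2|² = 27.0000

Frequency domain:
(1/6)Σ|X[k]|² = (1/6)(|9|² + |-2.5000+0.8660i|² + |-1.5000-2.5981i|² + |-7|² + |-1.5000+2.5981i|² + |-2.5000-0.8660i|²) = (1/6)·162.0000 = 27.0000

Both sides agree, confirming Parseval's theorem.

Σ|x[n]|² = (1/N)Σ|X[k]|² = 27.0000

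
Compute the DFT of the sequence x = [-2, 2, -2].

X[k] = Σ(n=0 to 2) x[n] · ω_3^(nk)
where ω_3 = e^(-2πi/3)

Computing each X[k]:
X[0] = -2
X[1] = -2.0000-3.4641i
X[2] = -2.0000+3.4641i

X = [-2, -2.0000-3.4641i, -2.0000+3.4641i]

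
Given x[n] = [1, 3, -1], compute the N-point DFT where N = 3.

X[k] = Σ(n=0 to 2) x[n] · ω_3^(nk)
where ω_3 = e^(-2πi/3)

Computing each X[k]:
X[0] = 3
X[1] = -3.4641i
X[2] = 3.4641i

X = [3, -3.4641i, 3.4641i]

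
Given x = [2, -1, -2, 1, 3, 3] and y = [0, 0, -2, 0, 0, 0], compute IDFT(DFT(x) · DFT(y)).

(x ⊛ y)[n] = Σ(m=0 to 5) x[m] · y[(n-m) mod 6]

Computing each output sample:
(x ⊛ y)[0] = -6
(x ⊛ y)[1] = -6
(x ⊛ y)[2] = -4
(x ⊛ y)[3] = 2
(x ⊛ y)[4] = 4
(x ⊛ y)[5] = -2

x ⊛ y = [-6, -6, -4, 2, 4, -2]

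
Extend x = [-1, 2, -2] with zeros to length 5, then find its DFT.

Original 3-point DFT: [-1, -1.0000-3.4641i, -1.0000+3.4641i]
Zero-padded 5-point DFT provides frequency interpolation.

DFT_5([x, 0, ...]) = [-1, 1.2361-0.7265i, -3.2361-3.0777i, -3.2361+3.0777i, 1.2361+0.7265i]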